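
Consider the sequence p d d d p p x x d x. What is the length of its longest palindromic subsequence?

5

Using dp[i][j] = 2 + dp[i+1][j−1] if the ends match, else max(dp[i+1][j], dp[i][j−1]):
dp[1][10] = 5. A witness is pdddp at positions 1,2,3,4,6.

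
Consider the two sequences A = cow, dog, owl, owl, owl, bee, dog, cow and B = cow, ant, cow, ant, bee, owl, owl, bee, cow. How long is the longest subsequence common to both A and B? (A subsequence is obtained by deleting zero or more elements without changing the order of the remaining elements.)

5

Backtracking the LCS table gives one alignment: cow (A1,B3) → owl (A4,B6) → owl (A5,B7) → bee (A6,B8) → cow (A8,B9).
So the longest common subsequence has length 5.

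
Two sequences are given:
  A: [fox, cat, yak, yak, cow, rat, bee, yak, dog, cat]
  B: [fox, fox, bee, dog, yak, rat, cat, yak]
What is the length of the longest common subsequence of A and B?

Backtracking the LCS table gives one alignment: fox (A1,B2) → yak (A4,B5) → rat (A6,B6) → yak (A8,B8).
So the longest common subsequence has length 4.

4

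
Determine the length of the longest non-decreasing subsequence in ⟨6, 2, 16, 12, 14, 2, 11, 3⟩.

3

Let dp[i] be the longest non-decreasing subsequence ending at position i. Then dp = [1, 1, 2, 2, 3, 2, 3, 3].
The maximum is 3; one witness is 6, 12, 14 at positions 1,4,5.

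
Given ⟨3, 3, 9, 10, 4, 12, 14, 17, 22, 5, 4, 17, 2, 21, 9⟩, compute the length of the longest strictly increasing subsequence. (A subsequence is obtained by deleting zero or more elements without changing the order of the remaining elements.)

Scanning left to right, the best length ending at each element is: 3→1, 3→1, 9→2, 10→3, 4→2, 12→4, 14→5, 17→6, 22→7, 5→3, 4→2, 17→6, 2→1, 21→7, 9→4.
So the longest increasing subsequence has length 7, e.g. 3, 9, 10, 12, 14, 17, 22.

7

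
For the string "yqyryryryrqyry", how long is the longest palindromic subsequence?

One longest palindromic subsequence is yryryryryry (positions 1,4,5,6,7,8,9,10,12,13,14); it reads the same forward and backward, and the interval DP gives dp[1][14] = 11.

11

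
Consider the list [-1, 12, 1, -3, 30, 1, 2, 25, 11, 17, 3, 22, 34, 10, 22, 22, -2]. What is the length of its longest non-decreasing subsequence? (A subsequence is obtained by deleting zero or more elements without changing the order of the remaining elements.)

9

Let dp[i] be the longest non-decreasing subsequence ending at position i. Then dp = [1, 2, 2, 1, 3, 3, 4, 5, 5, 6, 5, 7, 8, 6, 8, 9, 2].
The maximum is 9; one witness is -1, 1, 1, 2, 11, 17, 22, 22, 22 at positions 1,3,6,7,9,10,12,15,16.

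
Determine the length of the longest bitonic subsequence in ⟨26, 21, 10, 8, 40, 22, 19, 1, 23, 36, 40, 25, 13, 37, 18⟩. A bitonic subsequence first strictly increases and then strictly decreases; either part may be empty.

7

Let inc[i] be the LIS ending at i and dec[i] the longest strictly decreasing subsequence starting at i. inc = [1, 1, 1, 1, 2, 2, 2, 1, 3, 4, 5, 4, 2, 5, 3], dec = [5, 4, 3, 2, 4, 3, 2, 1, 2, 3, 3, 2, 1, 2, 1].
max_i inc[i]+dec[i]−1 = 7, with one witness 21, 22, 23, 36, 40, 37, 18.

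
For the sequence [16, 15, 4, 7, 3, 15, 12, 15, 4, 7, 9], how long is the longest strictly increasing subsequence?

Let dp[i] be the longest increasing subsequence ending at position i. Then dp = [1, 1, 1, 2, 1, 3, 3, 4, 2, 3, 4].
The maximum is 4; one witness is 4, 7, 12, 15 at positions 3,4,7,8.

4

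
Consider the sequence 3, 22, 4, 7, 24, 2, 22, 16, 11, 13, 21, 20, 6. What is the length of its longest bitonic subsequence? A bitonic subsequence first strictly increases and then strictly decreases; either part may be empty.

8

One longest bitonic subsequence is 3, 4, 7, 24, 22, 21, 20, 6 (positions 1,3,4,5,7,11,12,13): it rises to 24 then falls. Length 8 is optimal.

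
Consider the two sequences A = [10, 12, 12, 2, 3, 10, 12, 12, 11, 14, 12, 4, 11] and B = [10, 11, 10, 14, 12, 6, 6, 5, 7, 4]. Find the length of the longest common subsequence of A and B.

Backtracking the LCS table gives one alignment: 10 (A1,B1) → 10 (A6,B3) → 14 (A10,B4) → 12 (A11,B5) → 4 (A12,B10).
So the longest common subsequence has length 5.

5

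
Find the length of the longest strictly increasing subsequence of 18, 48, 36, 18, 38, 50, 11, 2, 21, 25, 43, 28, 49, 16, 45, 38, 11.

5

Scanning left to right, the best length ending at each element is: 18→1, 48→2, 36→2, 18→1, 38→3, 50→4, 11→1, 2→1, 21→2, 25→3, 43→4, 28→4, 49→5, 16→2, 45→5, 38→5, 11→2.
So the longest increasing subsequence has length 5, e.g. 18, 36, 38, 43, 49.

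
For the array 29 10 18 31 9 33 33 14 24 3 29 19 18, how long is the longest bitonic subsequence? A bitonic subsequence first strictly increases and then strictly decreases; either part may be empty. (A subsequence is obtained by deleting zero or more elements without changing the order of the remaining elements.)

Let inc[i] be the LIS ending at i and dec[i] the longest strictly decreasing subsequence starting at i. inc = [1, 1, 2, 3, 1, 4, 4, 2, 3, 1, 4, 3, 3], dec = [4, 3, 3, 4, 2, 4, 4, 2, 3, 1, 3, 2, 1].
max_i inc[i]+dec[i]−1 = 7, with one witness 10, 18, 31, 33, 29, 19, 18.

7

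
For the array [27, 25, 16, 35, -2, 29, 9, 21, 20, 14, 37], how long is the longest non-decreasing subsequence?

Scanning left to right, the best length ending at each element is: 27→1, 25→1, 16→1, 35→2, -2→1, 29→2, 9→2, 21→3, 20→3, 14→3, 37→4.
So the longest non-decreasing subsequence has length 4, e.g. -2, 9, 21, 37.

4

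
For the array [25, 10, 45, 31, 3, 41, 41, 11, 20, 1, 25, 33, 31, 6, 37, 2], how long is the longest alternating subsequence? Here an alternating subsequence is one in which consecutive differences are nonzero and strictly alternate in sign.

12

Track the best alternating length ending on an up-step vs a down-step at each position: up/down = 1/1, 1/2, 3/1, 3/4, 1/4, 5/4, 5/4, 5/6, 7/6, 1/8, 9/6, 9/6, 9/10, 9/10, 11/6, 9/12.
The maximum over both is 12; one such subsequence is 25, 10, 45, 31, 41, 11, 20, 1, 33, 31, 37, 2.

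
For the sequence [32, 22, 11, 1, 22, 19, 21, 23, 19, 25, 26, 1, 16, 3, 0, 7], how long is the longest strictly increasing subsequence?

6

One longest increasing subsequence is 11, 19, 21, 23, 25, 26 (positions 3,6,7,8,10,11), of length 6; no longer one exists.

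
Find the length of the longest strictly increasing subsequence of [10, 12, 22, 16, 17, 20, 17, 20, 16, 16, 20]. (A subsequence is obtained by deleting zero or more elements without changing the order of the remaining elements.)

One longest increasing subsequence is 10, 12, 16, 17, 20 (positions 1,2,4,5,6), of length 5; no longer one exists.

5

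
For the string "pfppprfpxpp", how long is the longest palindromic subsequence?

7

Using dp[i][j] = 2 + dp[i+1][j−1] if the ends match, else max(dp[i+1][j], dp[i][j−1]):
dp[1][11] = 7. A witness is pppfppp at positions 1,3,5,7,8,10,11.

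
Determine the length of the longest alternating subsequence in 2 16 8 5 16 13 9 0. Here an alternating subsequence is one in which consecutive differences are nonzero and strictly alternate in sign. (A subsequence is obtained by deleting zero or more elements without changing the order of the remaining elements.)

Track the best alternating length ending on an up-step vs a down-step at each position: up/down = 1/1, 2/1, 2/3, 2/3, 4/1, 4/5, 4/5, 1/5.
The maximum over both is 5; one such subsequence is 2, 16, 8, 16, 13.

5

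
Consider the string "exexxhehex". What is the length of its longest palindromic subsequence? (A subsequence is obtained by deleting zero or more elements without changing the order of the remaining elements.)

7

One longest palindromic subsequence is xehehex (positions 2,3,6,7,8,9,10); it reads the same forward and backward, and the interval DP gives dp[1][10] = 7.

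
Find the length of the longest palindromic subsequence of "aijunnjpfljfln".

5

One longest palindromic subsequence is nlfln (positions 5,10,12,13,14); it reads the same forward and backward, and the interval DP gives dp[1][14] = 5.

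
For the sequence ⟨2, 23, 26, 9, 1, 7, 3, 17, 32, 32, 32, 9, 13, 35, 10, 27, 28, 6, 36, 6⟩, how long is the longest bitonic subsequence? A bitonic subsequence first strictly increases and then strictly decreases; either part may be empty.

Let inc[i] be the LIS ending at i and dec[i] the longest strictly decreasing subsequence starting at i. inc = [1, 2, 3, 2, 1, 2, 2, 3, 4, 4, 4, 3, 4, 5, 4, 5, 6, 3, 7, 3], dec = [2, 5, 5, 3, 1, 2, 1, 4, 4, 4, 4, 2, 3, 3, 2, 2, 2, 1, 2, 1].
max_i inc[i]+dec[i]−1 = 8, with one witness 2, 7, 9, 13, 27, 28, 36, 6.

8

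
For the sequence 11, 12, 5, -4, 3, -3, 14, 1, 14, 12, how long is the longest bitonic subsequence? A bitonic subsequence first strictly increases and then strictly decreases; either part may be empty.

5

One longest bitonic subsequence is 11, 12, 5, 3, 1 (positions 1,2,3,5,8): it rises to 12 then falls. Length 5 is optimal.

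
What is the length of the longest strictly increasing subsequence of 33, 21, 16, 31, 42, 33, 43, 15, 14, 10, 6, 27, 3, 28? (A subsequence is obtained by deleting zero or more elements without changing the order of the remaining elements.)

One longest increasing subsequence is 21, 31, 42, 43 (positions 2,4,5,7), of length 4; no longer one exists.

4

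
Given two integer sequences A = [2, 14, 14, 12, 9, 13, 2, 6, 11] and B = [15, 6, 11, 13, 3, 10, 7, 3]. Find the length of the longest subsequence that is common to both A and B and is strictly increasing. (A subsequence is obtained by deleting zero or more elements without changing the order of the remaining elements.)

2

For each value that appears in both, track the longest common increasing run ending there.
The best achievable length is 2; one witness is 6, 11 (A-positions 8,9, B-positions 2,3).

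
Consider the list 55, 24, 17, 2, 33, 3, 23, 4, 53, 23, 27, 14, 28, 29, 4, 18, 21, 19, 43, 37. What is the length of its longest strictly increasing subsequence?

One longest increasing subsequence is 2, 3, 4, 23, 27, 28, 29, 43 (positions 4,6,8,10,11,13,14,19), of length 8; no longer one exists.

8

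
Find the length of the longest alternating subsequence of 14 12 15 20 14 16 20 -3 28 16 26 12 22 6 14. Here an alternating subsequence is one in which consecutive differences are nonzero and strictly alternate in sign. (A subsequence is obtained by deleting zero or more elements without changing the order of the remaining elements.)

A longest alternating subsequence is 14, 12, 15, 14, 16, -3, 28, 16, 26, 12, 22, 6, 14 (positions 1,2,3,5,6,8,9,10,11,12,13,14,15); its 12 consecutive differences strictly alternate in sign, and length 13 is optimal.

13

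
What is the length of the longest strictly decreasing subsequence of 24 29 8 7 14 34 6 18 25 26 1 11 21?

5

One longest decreasing subsequence is 24, 8, 7, 6, 1 (positions 1,3,4,7,11), of length 5; no longer one exists.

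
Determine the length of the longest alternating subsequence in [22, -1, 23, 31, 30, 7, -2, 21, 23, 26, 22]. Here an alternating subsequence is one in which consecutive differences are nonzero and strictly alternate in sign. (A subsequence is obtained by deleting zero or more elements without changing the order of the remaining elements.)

6

Track the best alternating length ending on an up-step vs a down-step at each position: up/down = 1/1, 1/2, 3/1, 3/1, 3/4, 3/4, 1/4, 5/4, 5/4, 5/4, 5/6.
The maximum over both is 6; one such subsequence is 22, -1, 23, 7, 23, 22.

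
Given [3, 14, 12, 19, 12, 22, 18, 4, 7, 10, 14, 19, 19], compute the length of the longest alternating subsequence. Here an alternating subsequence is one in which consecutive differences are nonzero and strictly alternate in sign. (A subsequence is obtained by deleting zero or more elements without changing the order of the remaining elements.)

A longest alternating subsequence is 3, 14, 12, 19, 12, 22, 4, 7 (positions 1,2,3,4,5,6,8,9); its 7 consecutive differences strictly alternate in sign, and length 8 is optimal.

8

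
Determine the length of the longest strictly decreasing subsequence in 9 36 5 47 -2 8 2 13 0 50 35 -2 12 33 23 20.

5

Let dp[i] be the longest decreasing subsequence ending at position i. Then dp = [1, 1, 2, 1, 3, 2, 3, 2, 4, 1, 2, 5, 3, 3, 4, 5].
The maximum is 5; one witness is 9, 5, 2, 0, -2 at positions 1,3,7,9,12.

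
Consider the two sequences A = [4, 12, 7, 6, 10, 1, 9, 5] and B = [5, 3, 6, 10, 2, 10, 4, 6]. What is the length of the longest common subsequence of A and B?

Backtracking the LCS table gives one alignment: 4 (A1,B7) → 6 (A4,B8).
So the longest common subsequence has length 2.

2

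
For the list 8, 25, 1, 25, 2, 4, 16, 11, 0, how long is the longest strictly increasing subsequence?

4

Scanning left to right, the best length ending at each element is: 8→1, 25→2, 1→1, 25→2, 2→2, 4→3, 16→4, 11→4, 0→1.
So the longest increasing subsequence has length 4, e.g. 1, 2, 4, 16.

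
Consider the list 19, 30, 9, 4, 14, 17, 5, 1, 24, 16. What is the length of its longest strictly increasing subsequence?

Let dp[i] be the longest increasing subsequence ending at position i. Then dp = [1, 2, 1, 1, 2, 3, 2, 1, 4, 3].
The maximum is 4; one witness is 9, 14, 17, 24 at positions 3,5,6,9.

4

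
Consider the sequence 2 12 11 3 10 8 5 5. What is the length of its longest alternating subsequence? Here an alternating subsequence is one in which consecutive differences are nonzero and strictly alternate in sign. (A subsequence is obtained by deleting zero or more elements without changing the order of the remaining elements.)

Track the best alternating length ending on an up-step vs a down-step at each position: up/down = 1/1, 2/1, 2/3, 2/3, 4/3, 4/5, 4/5, 4/5.
The maximum over both is 5; one such subsequence is 2, 12, 3, 10, 8.

5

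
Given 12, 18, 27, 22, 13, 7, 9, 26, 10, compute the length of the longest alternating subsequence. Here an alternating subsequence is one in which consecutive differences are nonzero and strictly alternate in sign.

Track the best alternating length ending on an up-step vs a down-step at each position: up/down = 1/1, 2/1, 2/1, 2/3, 2/3, 1/3, 4/3, 4/3, 4/5.
The maximum over both is 5; one such subsequence is 12, 27, 22, 26, 10.

5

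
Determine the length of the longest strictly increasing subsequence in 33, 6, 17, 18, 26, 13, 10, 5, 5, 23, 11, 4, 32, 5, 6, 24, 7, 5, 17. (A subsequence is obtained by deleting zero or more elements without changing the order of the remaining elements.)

5

Let dp[i] be the longest increasing subsequence ending at position i. Then dp = [1, 1, 2, 3, 4, 2, 2, 1, 1, 4, 3, 1, 5, 2, 3, 5, 4, 2, 5].
The maximum is 5; one witness is 6, 17, 18, 26, 32 at positions 2,3,4,5,13.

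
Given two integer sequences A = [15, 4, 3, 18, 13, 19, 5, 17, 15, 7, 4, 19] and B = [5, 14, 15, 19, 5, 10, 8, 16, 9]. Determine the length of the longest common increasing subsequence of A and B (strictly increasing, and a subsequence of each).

A longest common strictly increasing subsequence is 5, 15, 19 (length 3); it appears in order in both A and B, and no longer such subsequence exists.

3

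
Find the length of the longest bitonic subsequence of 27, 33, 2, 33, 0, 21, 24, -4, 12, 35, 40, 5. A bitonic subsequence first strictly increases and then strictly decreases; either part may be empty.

One longest bitonic subsequence is 2, 21, 24, 35, 40, 5 (positions 3,6,7,10,11,12): it rises to 40 then falls. Length 6 is optimal.

6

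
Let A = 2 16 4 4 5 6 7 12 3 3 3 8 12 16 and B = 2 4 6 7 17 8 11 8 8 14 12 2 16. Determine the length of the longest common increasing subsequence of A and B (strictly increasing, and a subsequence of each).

A longest common strictly increasing subsequence is 2, 4, 6, 7, 8, 12, 16 (length 7); it appears in order in both A and B, and no longer such subsequence exists.

7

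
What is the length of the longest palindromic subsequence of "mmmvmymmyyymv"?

8

One longest palindromic subsequence is vmyyyymv (positions 4,5,6,9,10,11,12,13); it reads the same forward and backward, and the interval DP gives dp[1][13] = 8.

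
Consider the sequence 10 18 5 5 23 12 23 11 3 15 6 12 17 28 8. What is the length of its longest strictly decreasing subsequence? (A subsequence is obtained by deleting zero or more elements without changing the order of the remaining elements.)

4

One longest decreasing subsequence is 18, 12, 11, 3 (positions 2,6,8,9), of length 4; no longer one exists.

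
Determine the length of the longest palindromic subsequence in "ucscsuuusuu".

One longest palindromic subsequence is usuuusu (positions 1,5,6,7,8,9,11); it reads the same forward and backward, and the interval DP gives dp[1][11] = 7.

7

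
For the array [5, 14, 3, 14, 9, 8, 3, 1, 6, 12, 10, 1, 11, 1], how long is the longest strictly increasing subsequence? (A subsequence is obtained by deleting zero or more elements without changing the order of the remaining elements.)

4

One longest increasing subsequence is 5, 9, 10, 11 (positions 1,5,11,13), of length 4; no longer one exists.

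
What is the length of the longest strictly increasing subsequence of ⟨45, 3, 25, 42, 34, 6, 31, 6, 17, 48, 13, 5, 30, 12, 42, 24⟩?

Let dp[i] be the longest increasing subsequence ending at position i. Then dp = [1, 1, 2, 3, 3, 2, 3, 2, 3, 4, 3, 2, 4, 3, 5, 4].
The maximum is 5; one witness is 3, 6, 17, 30, 42 at positions 2,6,9,13,15.

5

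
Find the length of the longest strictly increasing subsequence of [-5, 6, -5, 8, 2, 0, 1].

3

Let dp[i] be the longest increasing subsequence ending at position i. Then dp = [1, 2, 1, 3, 2, 2, 3].
The maximum is 3; one witness is -5, 6, 8 at positions 1,2,4.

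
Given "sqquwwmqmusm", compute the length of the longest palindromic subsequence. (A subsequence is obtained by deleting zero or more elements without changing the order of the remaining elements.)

7

Using dp[i][j] = 2 + dp[i+1][j−1] if the ends match, else max(dp[i+1][j], dp[i][j−1]):
dp[1][12] = 7. A witness is sumqmus at positions 1,4,7,8,9,10,11.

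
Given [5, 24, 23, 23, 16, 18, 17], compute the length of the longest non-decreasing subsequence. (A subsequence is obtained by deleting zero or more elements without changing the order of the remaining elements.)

3

One longest non-decreasing subsequence is 5, 23, 23 (positions 1,3,4), of length 3; no longer one exists.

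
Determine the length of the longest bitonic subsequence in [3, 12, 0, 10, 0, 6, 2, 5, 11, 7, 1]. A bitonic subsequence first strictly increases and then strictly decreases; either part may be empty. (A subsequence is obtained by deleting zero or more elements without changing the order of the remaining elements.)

6

One longest bitonic subsequence is 3, 12, 10, 6, 5, 1 (positions 1,2,4,6,8,11): it rises to 12 then falls. Length 6 is optimal.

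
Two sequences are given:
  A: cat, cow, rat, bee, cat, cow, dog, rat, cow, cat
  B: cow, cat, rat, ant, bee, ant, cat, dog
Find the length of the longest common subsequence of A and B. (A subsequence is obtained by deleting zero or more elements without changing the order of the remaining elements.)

Backtracking the LCS table gives one alignment: cat (A1,B2) → rat (A3,B3) → bee (A4,B5) → cat (A5,B7) → dog (A7,B8).
So the longest common subsequence has length 5.

5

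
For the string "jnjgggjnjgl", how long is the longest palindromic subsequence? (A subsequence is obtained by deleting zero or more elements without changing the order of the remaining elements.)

One longest palindromic subsequence is jnjgggjnj (positions 1,2,3,4,5,6,7,8,9); it reads the same forward and backward, and the interval DP gives dp[1][11] = 9.

9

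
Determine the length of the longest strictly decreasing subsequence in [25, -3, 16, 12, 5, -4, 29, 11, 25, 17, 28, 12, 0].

5

Let dp[i] be the longest decreasing subsequence ending at position i. Then dp = [1, 2, 2, 3, 4, 5, 1, 4, 2, 3, 2, 4, 5].
The maximum is 5; one witness is 25, 16, 12, 5, -4 at positions 1,3,4,5,6.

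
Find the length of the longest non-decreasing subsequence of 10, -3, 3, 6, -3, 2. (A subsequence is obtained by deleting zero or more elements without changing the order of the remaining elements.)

Scanning left to right, the best length ending at each element is: 10→1, -3→1, 3→2, 6→3, -3→2, 2→3.
So the longest non-decreasing subsequence has length 3, e.g. -3, 3, 6.

3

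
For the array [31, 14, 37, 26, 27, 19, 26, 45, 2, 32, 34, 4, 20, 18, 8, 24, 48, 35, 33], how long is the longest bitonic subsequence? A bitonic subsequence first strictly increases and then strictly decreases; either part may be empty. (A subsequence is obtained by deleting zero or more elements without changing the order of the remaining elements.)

One longest bitonic subsequence is 14, 26, 27, 45, 34, 20, 18, 8 (positions 2,4,5,8,11,13,14,15): it rises to 45 then falls. Length 8 is optimal.

8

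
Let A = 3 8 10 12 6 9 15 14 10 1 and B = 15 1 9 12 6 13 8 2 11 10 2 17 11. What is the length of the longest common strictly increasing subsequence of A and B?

2

A longest common strictly increasing subsequence is 8, 10 (length 2); it appears in order in both A and B, and no longer such subsequence exists.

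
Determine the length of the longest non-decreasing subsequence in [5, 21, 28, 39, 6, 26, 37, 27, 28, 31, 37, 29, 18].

Let dp[i] be the longest non-decreasing subsequence ending at position i. Then dp = [1, 2, 3, 4, 2, 3, 4, 4, 5, 6, 7, 6, 3].
The maximum is 7; one witness is 5, 21, 26, 27, 28, 31, 37 at positions 1,2,6,8,9,10,11.

7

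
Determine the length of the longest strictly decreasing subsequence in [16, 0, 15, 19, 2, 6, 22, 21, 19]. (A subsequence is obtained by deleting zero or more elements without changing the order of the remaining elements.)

3

Let dp[i] be the longest decreasing subsequence ending at position i. Then dp = [1, 2, 2, 1, 3, 3, 1, 2, 3].
The maximum is 3; one witness is 16, 15, 2 at positions 1,3,5.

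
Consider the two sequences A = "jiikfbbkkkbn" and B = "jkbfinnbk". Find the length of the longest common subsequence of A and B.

5

Backtracking the LCS table gives one alignment: j (A1,B1) → k (A4,B2) → f (A5,B4) → b (A7,B8) → k (A10,B9).
So the longest common subsequence has length 5.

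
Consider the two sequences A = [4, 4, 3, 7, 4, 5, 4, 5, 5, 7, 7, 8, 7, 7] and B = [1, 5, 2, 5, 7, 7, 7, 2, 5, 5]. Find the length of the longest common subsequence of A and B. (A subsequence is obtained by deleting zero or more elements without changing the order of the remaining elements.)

A longest common subsequence is 5, 5, 7, 7, 7 (length 5); the LCS DP confirms no longer common subsequence exists.

5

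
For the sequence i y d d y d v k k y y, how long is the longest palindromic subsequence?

6

Using dp[i][j] = 2 + dp[i+1][j−1] if the ends match, else max(dp[i+1][j], dp[i][j−1]):
dp[1][11] = 6. A witness is yykkyy at positions 2,5,8,9,10,11.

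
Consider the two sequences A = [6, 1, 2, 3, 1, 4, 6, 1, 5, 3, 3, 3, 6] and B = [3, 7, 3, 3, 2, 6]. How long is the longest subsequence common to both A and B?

4

A longest common subsequence is 3, 3, 3, 6 (length 4); the LCS DP confirms no longer common subsequence exists.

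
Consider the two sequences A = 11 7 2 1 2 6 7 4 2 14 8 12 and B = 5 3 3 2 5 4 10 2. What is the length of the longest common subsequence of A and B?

A longest common subsequence is 2, 4, 2 (length 3); the LCS DP confirms no longer common subsequence exists.

3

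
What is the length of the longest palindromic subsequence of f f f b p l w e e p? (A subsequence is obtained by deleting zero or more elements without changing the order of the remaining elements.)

Using dp[i][j] = 2 + dp[i+1][j−1] if the ends match, else max(dp[i+1][j], dp[i][j−1]):
dp[1][10] = 4. A witness is peep at positions 5,8,9,10.

4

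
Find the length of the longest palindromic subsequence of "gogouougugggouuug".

One longest palindromic subsequence is guuuggguuug (positions 1,5,7,9,10,11,12,14,15,16,17); it reads the same forward and backward, and the interval DP gives dp[1][17] = 11.

11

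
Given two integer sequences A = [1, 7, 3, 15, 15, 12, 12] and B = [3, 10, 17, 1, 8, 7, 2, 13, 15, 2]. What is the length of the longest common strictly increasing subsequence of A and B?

3

A longest common strictly increasing subsequence is 1, 7, 15 (length 3); it appears in order in both A and B, and no longer such subsequence exists.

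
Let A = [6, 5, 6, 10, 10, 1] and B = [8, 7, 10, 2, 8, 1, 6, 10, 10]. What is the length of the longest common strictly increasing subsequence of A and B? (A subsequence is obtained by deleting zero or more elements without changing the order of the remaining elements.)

For each value that appears in both, track the longest common increasing run ending there.
The best achievable length is 2; one witness is 6, 10 (A-positions 1,4, B-positions 7,8).

2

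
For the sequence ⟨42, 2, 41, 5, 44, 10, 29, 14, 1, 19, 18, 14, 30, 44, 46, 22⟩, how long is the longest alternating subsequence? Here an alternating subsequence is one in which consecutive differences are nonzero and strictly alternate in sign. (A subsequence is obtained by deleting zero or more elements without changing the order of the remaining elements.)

12

Track the best alternating length ending on an up-step vs a down-step at each position: up/down = 1/1, 1/2, 3/2, 3/4, 5/1, 5/6, 7/6, 7/8, 1/8, 9/8, 9/10, 9/10, 11/6, 11/1, 11/1, 11/12.
The maximum over both is 12; one such subsequence is 42, 2, 41, 5, 44, 10, 29, 14, 19, 18, 30, 22.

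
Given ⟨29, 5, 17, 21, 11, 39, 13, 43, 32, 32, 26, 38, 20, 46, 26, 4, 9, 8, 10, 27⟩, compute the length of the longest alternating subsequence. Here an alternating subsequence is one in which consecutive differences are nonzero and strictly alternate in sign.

Track the best alternating length ending on an up-step vs a down-step at each position: up/down = 1/1, 1/2, 3/2, 3/2, 3/4, 5/1, 5/6, 7/1, 7/8, 7/8, 7/8, 9/8, 7/10, 11/1, 11/12, 1/12, 13/12, 13/14, 15/12, 15/12.
The maximum over both is 15; one such subsequence is 29, 5, 17, 11, 39, 13, 43, 32, 38, 20, 46, 4, 9, 8, 10.

15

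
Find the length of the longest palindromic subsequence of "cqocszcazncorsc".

9

One longest palindromic subsequence is coczazcoc (positions 1,3,4,6,8,9,11,12,15); it reads the same forward and backward, and the interval DP gives dp[1][15] = 9.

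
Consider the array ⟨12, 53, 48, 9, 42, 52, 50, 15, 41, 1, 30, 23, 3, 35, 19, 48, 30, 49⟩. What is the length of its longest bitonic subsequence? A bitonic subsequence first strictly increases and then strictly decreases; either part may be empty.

8

Let inc[i] be the LIS ending at i and dec[i] the longest strictly decreasing subsequence starting at i. inc = [1, 2, 2, 1, 2, 3, 3, 2, 3, 1, 3, 3, 2, 4, 3, 5, 4, 6], dec = [3, 7, 6, 2, 5, 6, 5, 2, 4, 1, 3, 2, 1, 2, 1, 2, 1, 1].
max_i inc[i]+dec[i]−1 = 8, with one witness 12, 53, 52, 50, 41, 30, 23, 19.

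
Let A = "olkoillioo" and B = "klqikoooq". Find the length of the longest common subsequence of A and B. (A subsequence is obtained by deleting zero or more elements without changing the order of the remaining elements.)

Backtracking the LCS table gives one alignment: l (A2,B2) → k (A3,B5) → o (A4,B6) → o (A9,B7) → o (A10,B8).
So the longest common subsequence has length 5.

5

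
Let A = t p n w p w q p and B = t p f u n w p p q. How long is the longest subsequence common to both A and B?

A longest common subsequence is tpnwpq (length 6); the LCS DP confirms no longer common subsequence exists.

6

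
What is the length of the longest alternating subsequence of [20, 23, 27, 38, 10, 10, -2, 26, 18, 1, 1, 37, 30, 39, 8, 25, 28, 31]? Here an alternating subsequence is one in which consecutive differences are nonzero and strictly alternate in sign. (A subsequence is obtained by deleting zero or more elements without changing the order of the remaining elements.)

Track the best alternating length ending on an up-step vs a down-step at each position: up/down = 1/1, 2/1, 2/1, 2/1, 1/3, 1/3, 1/3, 4/3, 4/5, 4/5, 4/5, 6/3, 6/7, 8/1, 6/9, 10/9, 10/9, 10/9.
The maximum over both is 10; one such subsequence is 20, 23, 10, 26, 18, 37, 30, 39, 8, 25.

10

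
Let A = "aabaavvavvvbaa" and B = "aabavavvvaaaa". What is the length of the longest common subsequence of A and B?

11

A longest common subsequence is aabavavvvaa (length 11); the LCS DP confirms no longer common subsequence exists.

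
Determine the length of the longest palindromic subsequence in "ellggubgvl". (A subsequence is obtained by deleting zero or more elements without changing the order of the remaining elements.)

5

One longest palindromic subsequence is lgbgl (positions 2,5,7,8,10); it reads the same forward and backward, and the interval DP gives dp[1][10] = 5.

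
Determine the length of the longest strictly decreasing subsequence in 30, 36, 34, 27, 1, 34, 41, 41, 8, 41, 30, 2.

Scanning left to right, the best length ending at each element is: 30→1, 36→1, 34→2, 27→3, 1→4, 34→2, 41→1, 41→1, 8→4, 41→1, 30→3, 2→5.
So the longest decreasing subsequence has length 5, e.g. 36, 34, 27, 8, 2.

5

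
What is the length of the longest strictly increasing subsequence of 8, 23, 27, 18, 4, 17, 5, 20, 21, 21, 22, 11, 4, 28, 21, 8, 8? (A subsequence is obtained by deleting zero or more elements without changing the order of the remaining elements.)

Let dp[i] be the longest increasing subsequence ending at position i. Then dp = [1, 2, 3, 2, 1, 2, 2, 3, 4, 4, 5, 3, 1, 6, 4, 3, 3].
The maximum is 6; one witness is 8, 18, 20, 21, 22, 28 at positions 1,4,8,9,11,14.

6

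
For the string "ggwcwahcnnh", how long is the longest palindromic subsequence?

4

Using dp[i][j] = 2 + dp[i+1][j−1] if the ends match, else max(dp[i+1][j], dp[i][j−1]):
dp[1][11] = 4. A witness is hnnh at positions 7,9,10,11.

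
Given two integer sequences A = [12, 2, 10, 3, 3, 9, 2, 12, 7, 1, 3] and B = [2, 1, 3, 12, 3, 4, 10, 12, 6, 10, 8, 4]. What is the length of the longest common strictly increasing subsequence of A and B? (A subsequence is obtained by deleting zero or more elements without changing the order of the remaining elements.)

A longest common strictly increasing subsequence is 2, 3, 12 (length 3); it appears in order in both A and B, and no longer such subsequence exists.

3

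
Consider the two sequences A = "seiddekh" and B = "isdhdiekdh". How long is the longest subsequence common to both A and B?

A longest common subsequence is sddekh (length 6); the LCS DP confirms no longer common subsequence exists.

6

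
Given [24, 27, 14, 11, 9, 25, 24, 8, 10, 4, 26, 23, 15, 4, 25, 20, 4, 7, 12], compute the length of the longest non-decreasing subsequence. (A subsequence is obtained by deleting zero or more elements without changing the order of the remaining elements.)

One longest non-decreasing subsequence is 4, 4, 4, 7, 12 (positions 10,14,17,18,19), of length 5; no longer one exists.

5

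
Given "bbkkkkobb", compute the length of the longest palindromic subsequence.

8

One longest palindromic subsequence is bbkkkkbb (positions 1,2,3,4,5,6,8,9); it reads the same forward and backward, and the interval DP gives dp[1][9] = 8.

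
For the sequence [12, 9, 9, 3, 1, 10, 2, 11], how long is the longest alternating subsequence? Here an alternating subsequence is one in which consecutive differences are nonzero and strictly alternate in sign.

5

A longest alternating subsequence is 12, 9, 10, 2, 11 (positions 1,2,6,7,8); its 4 consecutive differences strictly alternate in sign, and length 5 is optimal.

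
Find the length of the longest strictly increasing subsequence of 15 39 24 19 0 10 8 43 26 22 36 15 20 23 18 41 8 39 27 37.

7

One longest increasing subsequence is 0, 10, 15, 20, 23, 27, 37 (positions 5,6,12,13,14,19,20), of length 7; no longer one exists.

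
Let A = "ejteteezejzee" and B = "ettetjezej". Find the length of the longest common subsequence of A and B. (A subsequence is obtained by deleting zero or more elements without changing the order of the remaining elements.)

Backtracking the LCS table gives one alignment: e (A1,B1) → t (A3,B3) → e (A4,B4) → t (A5,B5) → e (A7,B7) → z (A8,B8) → e (A9,B9) → j (A10,B10).
So the longest common subsequence has length 8.

8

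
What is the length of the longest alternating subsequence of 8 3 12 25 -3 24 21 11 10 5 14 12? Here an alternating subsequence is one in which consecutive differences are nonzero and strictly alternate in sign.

8

Track the best alternating length ending on an up-step vs a down-step at each position: up/down = 1/1, 1/2, 3/1, 3/1, 1/4, 5/4, 5/6, 5/6, 5/6, 5/6, 7/6, 7/8.
The maximum over both is 8; one such subsequence is 8, 3, 12, -3, 24, 11, 14, 12.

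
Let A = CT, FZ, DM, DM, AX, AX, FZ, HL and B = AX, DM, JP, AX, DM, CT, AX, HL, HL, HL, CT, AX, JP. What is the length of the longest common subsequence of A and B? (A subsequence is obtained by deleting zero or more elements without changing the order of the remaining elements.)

A longest common subsequence is DM, DM, AX, AX (length 4); the LCS DP confirms no longer common subsequence exists.

4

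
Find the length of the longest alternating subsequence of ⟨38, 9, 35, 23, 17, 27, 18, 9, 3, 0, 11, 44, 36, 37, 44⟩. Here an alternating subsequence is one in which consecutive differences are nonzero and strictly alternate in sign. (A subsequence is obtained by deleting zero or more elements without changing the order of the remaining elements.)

Track the best alternating length ending on an up-step vs a down-step at each position: up/down = 1/1, 1/2, 3/2, 3/4, 3/4, 5/4, 5/6, 1/6, 1/6, 1/6, 7/6, 7/1, 7/8, 9/8, 9/1.
The maximum over both is 9; one such subsequence is 38, 9, 35, 23, 27, 18, 44, 36, 37.

9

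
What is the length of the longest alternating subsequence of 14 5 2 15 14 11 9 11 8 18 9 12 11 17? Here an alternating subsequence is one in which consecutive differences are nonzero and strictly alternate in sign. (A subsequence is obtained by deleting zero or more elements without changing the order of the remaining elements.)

11

Track the best alternating length ending on an up-step vs a down-step at each position: up/down = 1/1, 1/2, 1/2, 3/1, 3/4, 3/4, 3/4, 5/4, 3/6, 7/1, 7/8, 9/8, 9/10, 11/8.
The maximum over both is 11; one such subsequence is 14, 5, 15, 9, 11, 8, 18, 9, 12, 11, 17.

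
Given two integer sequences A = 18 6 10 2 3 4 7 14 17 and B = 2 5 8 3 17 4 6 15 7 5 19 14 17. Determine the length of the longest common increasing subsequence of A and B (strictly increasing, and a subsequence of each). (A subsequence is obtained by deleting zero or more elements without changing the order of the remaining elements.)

A longest common strictly increasing subsequence is 2, 3, 4, 7, 14, 17 (length 6); it appears in order in both A and B, and no longer such subsequence exists.

6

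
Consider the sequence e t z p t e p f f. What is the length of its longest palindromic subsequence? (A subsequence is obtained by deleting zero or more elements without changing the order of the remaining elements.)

5

Using dp[i][j] = 2 + dp[i+1][j−1] if the ends match, else max(dp[i+1][j], dp[i][j−1]):
dp[1][9] = 5. A witness is etpte at positions 1,2,4,5,6.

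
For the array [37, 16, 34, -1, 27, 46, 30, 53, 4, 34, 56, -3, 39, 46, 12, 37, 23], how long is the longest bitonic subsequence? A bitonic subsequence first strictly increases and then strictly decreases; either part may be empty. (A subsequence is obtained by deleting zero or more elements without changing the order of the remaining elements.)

8

Let inc[i] be the LIS ending at i and dec[i] the longest strictly decreasing subsequence starting at i. inc = [1, 1, 2, 1, 2, 3, 3, 4, 2, 4, 5, 1, 5, 6, 3, 5, 4], dec = [5, 3, 4, 2, 3, 4, 3, 4, 2, 2, 4, 1, 3, 3, 1, 2, 1].
max_i inc[i]+dec[i]−1 = 8, with one witness 16, 34, 46, 53, 56, 46, 37, 23.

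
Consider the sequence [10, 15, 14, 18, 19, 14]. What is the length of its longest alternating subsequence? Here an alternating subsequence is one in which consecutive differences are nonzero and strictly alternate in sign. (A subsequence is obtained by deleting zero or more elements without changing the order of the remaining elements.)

5

Track the best alternating length ending on an up-step vs a down-step at each position: up/down = 1/1, 2/1, 2/3, 4/1, 4/1, 2/5.
The maximum over both is 5; one such subsequence is 10, 15, 14, 18, 14.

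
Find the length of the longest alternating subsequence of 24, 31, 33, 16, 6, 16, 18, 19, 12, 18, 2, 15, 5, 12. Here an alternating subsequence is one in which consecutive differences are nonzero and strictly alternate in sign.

Track the best alternating length ending on an up-step vs a down-step at each position: up/down = 1/1, 2/1, 2/1, 1/3, 1/3, 4/3, 4/3, 4/3, 4/5, 6/5, 1/7, 8/7, 8/9, 10/9.
The maximum over both is 10; one such subsequence is 24, 31, 6, 16, 12, 18, 2, 15, 5, 12.

10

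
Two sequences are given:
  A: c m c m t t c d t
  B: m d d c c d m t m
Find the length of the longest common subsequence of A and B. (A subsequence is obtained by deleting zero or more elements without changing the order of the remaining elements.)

Backtracking the LCS table gives one alignment: m (A2,B1) → c (A3,B4) → c (A7,B5) → d (A8,B6) → t (A9,B8).
So the longest common subsequence has length 5.

5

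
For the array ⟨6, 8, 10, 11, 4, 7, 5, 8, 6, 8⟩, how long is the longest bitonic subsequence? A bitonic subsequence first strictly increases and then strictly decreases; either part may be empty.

6

Let inc[i] be the LIS ending at i and dec[i] the longest strictly decreasing subsequence starting at i. inc = [1, 2, 3, 4, 1, 2, 2, 3, 3, 4], dec = [2, 3, 3, 3, 1, 2, 1, 2, 1, 1].
max_i inc[i]+dec[i]−1 = 6, with one witness 6, 8, 10, 11, 8, 6.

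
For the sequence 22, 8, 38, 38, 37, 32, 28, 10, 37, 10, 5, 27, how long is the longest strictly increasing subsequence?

One longest increasing subsequence is 22, 32, 37 (positions 1,6,9), of length 3; no longer one exists.

3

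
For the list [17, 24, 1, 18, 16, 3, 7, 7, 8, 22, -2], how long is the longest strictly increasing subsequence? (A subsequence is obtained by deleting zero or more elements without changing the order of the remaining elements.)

Scanning left to right, the best length ending at each element is: 17→1, 24→2, 1→1, 18→2, 16→2, 3→2, 7→3, 7→3, 8→4, 22→5, -2→1.
So the longest increasing subsequence has length 5, e.g. 1, 3, 7, 8, 22.

5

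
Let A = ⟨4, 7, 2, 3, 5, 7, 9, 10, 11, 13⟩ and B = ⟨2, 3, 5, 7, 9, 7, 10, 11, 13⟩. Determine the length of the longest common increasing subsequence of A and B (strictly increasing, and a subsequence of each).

For each value that appears in both, track the longest common increasing run ending there.
The best achievable length is 8; one witness is 2, 3, 5, 7, 9, 10, 11, 13 (A-positions 3,4,5,6,7,8,9,10, B-positions 1,2,3,4,5,7,8,9).

8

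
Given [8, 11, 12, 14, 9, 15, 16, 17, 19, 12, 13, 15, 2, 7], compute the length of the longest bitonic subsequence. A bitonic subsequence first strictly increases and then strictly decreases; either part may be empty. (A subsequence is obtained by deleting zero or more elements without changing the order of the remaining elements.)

Let inc[i] be the LIS ending at i and dec[i] the longest strictly decreasing subsequence starting at i. inc = [1, 2, 3, 4, 2, 5, 6, 7, 8, 3, 4, 5, 1, 2], dec = [2, 3, 3, 3, 2, 3, 3, 3, 3, 2, 2, 2, 1, 1].
max_i inc[i]+dec[i]−1 = 10, with one witness 8, 11, 12, 14, 15, 16, 17, 19, 15, 7.

10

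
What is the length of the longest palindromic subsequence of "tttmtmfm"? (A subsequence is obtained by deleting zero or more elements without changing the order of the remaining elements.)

One longest palindromic subsequence is tttt (positions 1,2,3,5); it reads the same forward and backward, and the interval DP gives dp[1][8] = 4.

4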